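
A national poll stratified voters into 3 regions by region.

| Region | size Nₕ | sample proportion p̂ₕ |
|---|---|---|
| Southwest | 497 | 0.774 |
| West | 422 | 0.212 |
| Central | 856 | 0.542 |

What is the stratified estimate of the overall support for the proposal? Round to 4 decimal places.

0.5285

Wₕ = Nₕ/N with N = 1775: 0.2800, 0.2377, 0.4823.
p̂_st = 0.2800·0.774 + 0.2377·0.212 + 0.4823·0.542 ≈ 0.528504... → 0.5285.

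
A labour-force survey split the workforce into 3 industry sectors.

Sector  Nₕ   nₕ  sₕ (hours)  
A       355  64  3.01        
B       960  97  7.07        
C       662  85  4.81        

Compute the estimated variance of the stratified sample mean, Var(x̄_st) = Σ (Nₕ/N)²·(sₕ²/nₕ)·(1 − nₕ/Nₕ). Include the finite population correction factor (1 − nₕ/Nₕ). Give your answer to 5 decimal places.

0.13957

N = 1977; Wₕ = Nₕ/N.
sector A: (355/1977)²·3.01²/64·(1 − 64/355) = 0.00374163
sector B: (960/1977)²·7.07²/97·(1 − 97/960) = 0.10922845
sector C: (662/1977)²·4.81²/85·(1 − 85/662) = 0.02660062
Sum = 0.13957070 → 0.13957.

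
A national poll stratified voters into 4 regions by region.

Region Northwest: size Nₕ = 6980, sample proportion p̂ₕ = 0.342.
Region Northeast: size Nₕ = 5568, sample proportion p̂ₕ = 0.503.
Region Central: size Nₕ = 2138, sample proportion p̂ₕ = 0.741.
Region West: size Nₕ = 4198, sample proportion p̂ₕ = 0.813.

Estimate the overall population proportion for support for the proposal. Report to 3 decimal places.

0.539

N = 6980 + 5568 + 2138 + 4198 = 18884.
Overall proportion = Σ (Nₕ/N)·p̂ₕ.
Σ Nₕp̂ₕ = 2387.16 + 2800.704 + 1584.258 + 3412.974 = 10185.096.
10185.096 / 18884 = 0.53935... → 0.539.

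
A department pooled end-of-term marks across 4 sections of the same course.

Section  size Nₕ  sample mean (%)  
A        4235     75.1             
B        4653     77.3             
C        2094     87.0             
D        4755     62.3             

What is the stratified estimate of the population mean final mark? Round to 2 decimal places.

N = 4235 + 4653 + 2094 + 4755 = 15737.
The stratified mean weights each stratum mean by its population share Nₕ/N.
Σ Nₕx̄ₕ = 4235·75.1 + 4653·77.3 + 2094·87.0 + 4755·62.3 = 318048.5 + 359676.9 + 182178 + 296236.5 = 1156139.9.
Divide by N: 1156139.9 / 15737 = 73.4663... → 73.47.

73.47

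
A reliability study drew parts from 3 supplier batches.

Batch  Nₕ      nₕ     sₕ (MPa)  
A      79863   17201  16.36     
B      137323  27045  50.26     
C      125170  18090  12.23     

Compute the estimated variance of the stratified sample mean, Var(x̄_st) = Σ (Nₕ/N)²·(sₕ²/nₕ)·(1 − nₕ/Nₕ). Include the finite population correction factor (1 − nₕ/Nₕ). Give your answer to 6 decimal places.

0.013678

N = 342356; Wₕ = Nₕ/N.
batch A: (79863/342356)²·16.36²/17201·(1 − 17201/79863) = 0.000664365
batch B: (137323/342356)²·50.26²/27045·(1 − 27045/137323) = 0.012067971
batch C: (125170/342356)²·12.23²/18090·(1 − 18090/125170) = 0.000945512
Sum = 0.013677848 → 0.013678.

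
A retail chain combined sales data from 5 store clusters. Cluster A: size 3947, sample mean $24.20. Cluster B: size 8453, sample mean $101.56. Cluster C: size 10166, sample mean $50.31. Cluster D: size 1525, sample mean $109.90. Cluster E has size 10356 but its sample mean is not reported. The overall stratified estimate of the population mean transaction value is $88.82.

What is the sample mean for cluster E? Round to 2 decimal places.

N = 3947 + 8453 + 10166 + 1525 + 10356 = 34447.
Overall total = μ·N = 88.82·34447 = 3059582.54.
Subtract the known strata: 3947·24.20 + 8453·101.56 + 10166·50.31 + 1525·109.90 = 1633053.04.
Remaining total for cluster E: 3059582.54 − 1633053.04 = 1426529.5.
Divide by its size: 1426529.5 / 10356 = 137.7491... → 137.75.

137.75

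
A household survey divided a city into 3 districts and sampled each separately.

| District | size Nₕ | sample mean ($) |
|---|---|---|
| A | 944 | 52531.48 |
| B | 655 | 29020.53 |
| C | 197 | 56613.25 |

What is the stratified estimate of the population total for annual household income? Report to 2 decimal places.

79750974.52

A: 944·52531.48 = 49589717.12
B: 655·29020.53 = 19008447.15
C: 197·56613.25 = 11152810.25
τ̂ = Σ Nₕx̄ₕ = 79750974.52.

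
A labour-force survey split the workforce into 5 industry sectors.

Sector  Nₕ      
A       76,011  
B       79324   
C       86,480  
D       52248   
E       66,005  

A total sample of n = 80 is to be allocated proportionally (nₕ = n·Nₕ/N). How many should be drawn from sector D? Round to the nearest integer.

12

N = 76011 + 79324 + 86480 + 52248 + 66005 = 360068.
n_D = 80·52248/360068 = 11.608... → 12.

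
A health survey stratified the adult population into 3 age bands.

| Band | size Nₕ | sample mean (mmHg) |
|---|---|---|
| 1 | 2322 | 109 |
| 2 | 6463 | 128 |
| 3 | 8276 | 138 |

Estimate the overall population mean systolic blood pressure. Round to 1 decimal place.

130.3

N = 2322 + 6463 + 8276 = 17061.
Overall mean = Σ (Nₕ/N)·x̄ₕ — weight by population share, not a simple average.
Σ Nₕx̄ₕ = 2322·109 + 6463·128 + 8276·138 = 253098 + 827264 + 1142088 = 2222450.
Divide by N: 2222450 / 17061 = 130.265... → 130.3.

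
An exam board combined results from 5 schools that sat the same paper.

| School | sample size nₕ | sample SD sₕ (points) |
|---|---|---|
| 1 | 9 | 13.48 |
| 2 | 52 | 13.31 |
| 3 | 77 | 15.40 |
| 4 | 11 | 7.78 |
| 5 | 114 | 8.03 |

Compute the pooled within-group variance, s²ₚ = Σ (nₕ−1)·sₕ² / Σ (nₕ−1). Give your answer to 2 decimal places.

141.10

1: (9−1)·13.48² = 8·181.7104 = 1453.6832
2: (52−1)·13.31² = 51·177.1561 = 9034.9611
3: (77−1)·15.40² = 76·237.16 = 18024.16
4: (11−1)·7.78² = 10·60.5284 = 605.284
5: (114−1)·8.03² = 113·64.4809 = 7286.3417
Numerator = 36404.43; denominator = Σ(nₕ−1) = 258.
s²ₚ = 36404.43/258 = 141.1024... → 141.10.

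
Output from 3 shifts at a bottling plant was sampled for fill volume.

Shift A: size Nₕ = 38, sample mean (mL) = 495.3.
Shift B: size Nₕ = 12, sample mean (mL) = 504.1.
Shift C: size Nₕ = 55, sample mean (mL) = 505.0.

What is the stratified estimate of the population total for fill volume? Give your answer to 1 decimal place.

52645.6

A: 38·495.3 = 18821.4
B: 12·504.1 = 6049.2
C: 55·505.0 = 27775
τ̂ = Σ Nₕx̄ₕ = 52645.6.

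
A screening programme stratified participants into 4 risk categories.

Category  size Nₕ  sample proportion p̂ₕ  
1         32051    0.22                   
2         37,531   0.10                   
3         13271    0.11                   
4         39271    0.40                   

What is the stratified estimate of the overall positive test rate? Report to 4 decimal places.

N = 32051 + 37531 + 13271 + 39271 = 122124.
Overall proportion = Σ (Nₕ/N)·p̂ₕ.
Σ Nₕp̂ₕ = 7051.22 + 3753.1 + 1459.81 + 15708.4 = 27972.53.
27972.53 / 122124 = 0.229050... → 0.2291.

0.2291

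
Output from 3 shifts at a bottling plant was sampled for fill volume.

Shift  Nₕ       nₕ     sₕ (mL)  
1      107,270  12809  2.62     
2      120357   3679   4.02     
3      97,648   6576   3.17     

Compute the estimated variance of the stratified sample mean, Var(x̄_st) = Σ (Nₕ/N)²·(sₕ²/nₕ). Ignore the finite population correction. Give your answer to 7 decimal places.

0.0007974

N = 325275; Wₕ = Nₕ/N.
shift 1: (107270/325275)²·2.62²/12809 = 0.0000582831
shift 2: (120357/325275)²·4.02²/3679 = 0.0006014003
shift 3: (97648/325275)²·3.17²/6576 = 0.0001377153
Sum = 0.0007973987 → 0.0007974.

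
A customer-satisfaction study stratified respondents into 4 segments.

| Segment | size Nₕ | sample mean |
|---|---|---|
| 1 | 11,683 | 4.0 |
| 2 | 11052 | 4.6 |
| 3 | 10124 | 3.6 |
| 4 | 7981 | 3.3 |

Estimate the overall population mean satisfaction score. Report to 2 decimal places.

3.93

x̄_st = (Σ Nₕx̄ₕ) / (Σ Nₕ) = (11683·4.0 + 11052·4.6 + 10124·3.6 + 7981·3.3) / 40840
= 160354.9 / 40840 = 3.9264... → 3.93.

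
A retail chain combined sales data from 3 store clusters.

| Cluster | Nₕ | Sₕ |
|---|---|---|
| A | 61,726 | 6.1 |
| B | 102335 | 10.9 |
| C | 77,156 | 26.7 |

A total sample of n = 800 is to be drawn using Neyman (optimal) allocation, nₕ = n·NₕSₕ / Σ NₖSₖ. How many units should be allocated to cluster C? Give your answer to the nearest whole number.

A: NₕSₕ = 61726·6.1 = 376528.6
B: NₕSₕ = 102335·10.9 = 1115451.5
C: NₕSₕ = 77156·26.7 = 2060065.2
Σ NₕSₕ = 3552045.3.
n_C = 800·2060065.2/3552045.3 = 463.973... → 464.

464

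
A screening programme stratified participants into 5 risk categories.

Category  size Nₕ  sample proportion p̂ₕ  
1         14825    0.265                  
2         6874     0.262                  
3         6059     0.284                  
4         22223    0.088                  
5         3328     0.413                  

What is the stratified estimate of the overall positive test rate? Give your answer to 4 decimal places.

N = 14825 + 6874 + 6059 + 22223 + 3328 = 53309.
Overall proportion = Σ (Nₕ/N)·p̂ₕ.
Σ Nₕp̂ₕ = 3928.625 + 1800.988 + 1720.756 + 1955.624 + 1374.464 = 10780.457.
10780.457 / 53309 = 0.202226... → 0.2022.

0.2022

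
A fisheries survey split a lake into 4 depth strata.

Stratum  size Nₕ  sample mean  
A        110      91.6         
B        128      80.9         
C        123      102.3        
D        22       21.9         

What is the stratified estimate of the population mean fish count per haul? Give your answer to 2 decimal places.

x̄_st = (Σ Nₕx̄ₕ) / (Σ Nₕ) = (110·91.6 + 128·80.9 + 123·102.3 + 22·21.9) / 383
= 33495.9 / 383 = 87.4567... → 87.46.

87.46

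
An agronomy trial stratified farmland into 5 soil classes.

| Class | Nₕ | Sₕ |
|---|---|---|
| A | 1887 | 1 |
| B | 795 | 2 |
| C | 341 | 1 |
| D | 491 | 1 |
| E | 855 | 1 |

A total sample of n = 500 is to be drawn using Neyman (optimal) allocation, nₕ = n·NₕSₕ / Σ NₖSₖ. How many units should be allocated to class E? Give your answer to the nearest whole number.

83

A: NₕSₕ = 1887·1 = 1887
B: NₕSₕ = 795·2 = 1590
C: NₕSₕ = 341·1 = 341
D: NₕSₕ = 491·1 = 491
E: NₕSₕ = 855·1 = 855
Σ NₕSₕ = 5164.
n_E = 500·855/5164 = 82.785... → 83.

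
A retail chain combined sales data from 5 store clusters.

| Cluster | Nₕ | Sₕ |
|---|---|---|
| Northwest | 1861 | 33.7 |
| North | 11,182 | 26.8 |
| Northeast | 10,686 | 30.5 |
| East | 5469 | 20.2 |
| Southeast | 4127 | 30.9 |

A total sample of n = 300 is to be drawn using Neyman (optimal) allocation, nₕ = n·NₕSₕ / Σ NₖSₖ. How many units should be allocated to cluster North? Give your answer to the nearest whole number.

97

Northwest: NₕSₕ = 1861·33.7 = 62715.7
North: NₕSₕ = 11182·26.8 = 299677.6
Northeast: NₕSₕ = 10686·30.5 = 325923
East: NₕSₕ = 5469·20.2 = 110473.8
Southeast: NₕSₕ = 4127·30.9 = 127524.3
Σ NₕSₕ = 926314.4.
n_North = 300·299677.6/926314.4 = 97.055... → 97.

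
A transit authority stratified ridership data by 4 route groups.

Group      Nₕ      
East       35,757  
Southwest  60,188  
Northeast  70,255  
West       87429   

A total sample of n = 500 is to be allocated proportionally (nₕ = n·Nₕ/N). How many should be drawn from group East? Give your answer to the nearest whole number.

70

N = 35757 + 60188 + 70255 + 87429 = 253629.
n_East = 500·35757/253629 = 70.491... → 70.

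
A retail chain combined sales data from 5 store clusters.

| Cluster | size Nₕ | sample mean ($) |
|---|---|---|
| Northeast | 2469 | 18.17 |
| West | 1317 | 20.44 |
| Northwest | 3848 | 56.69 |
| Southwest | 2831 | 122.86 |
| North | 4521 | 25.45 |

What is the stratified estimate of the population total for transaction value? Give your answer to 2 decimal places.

Northeast: 2469·18.17 = 44861.73
West: 1317·20.44 = 26919.48
Northwest: 3848·56.69 = 218143.12
Southwest: 2831·122.86 = 347816.66
North: 4521·25.45 = 115059.45
τ̂ = Σ Nₕx̄ₕ = 752800.44.

752800.44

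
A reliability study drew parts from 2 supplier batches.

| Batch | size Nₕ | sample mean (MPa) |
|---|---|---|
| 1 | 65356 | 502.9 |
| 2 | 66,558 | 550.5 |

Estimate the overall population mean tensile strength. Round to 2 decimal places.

x̄_st = (Σ Nₕx̄ₕ) / (Σ Nₕ) = (65356·502.9 + 66558·550.5) / 131914
= 69507711.4 / 131914 = 526.9169... → 526.92.

526.92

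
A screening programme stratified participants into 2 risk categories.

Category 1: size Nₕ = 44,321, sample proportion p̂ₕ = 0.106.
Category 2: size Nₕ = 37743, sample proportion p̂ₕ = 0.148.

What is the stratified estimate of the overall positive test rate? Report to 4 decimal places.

Wₕ = Nₕ/N with N = 82064: 0.5401, 0.4599.
p̂_st = 0.5401·0.106 + 0.4599·0.148 ≈ 0.125317... → 0.1253.

0.1253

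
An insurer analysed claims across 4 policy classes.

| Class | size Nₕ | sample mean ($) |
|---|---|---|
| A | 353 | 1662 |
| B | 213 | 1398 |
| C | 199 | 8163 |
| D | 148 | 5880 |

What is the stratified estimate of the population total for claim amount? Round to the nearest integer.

3379137

A: 353·1662 = 586686
B: 213·1398 = 297774
C: 199·8163 = 1624437
D: 148·5880 = 870240
τ̂ = Σ Nₕx̄ₕ = 3379137.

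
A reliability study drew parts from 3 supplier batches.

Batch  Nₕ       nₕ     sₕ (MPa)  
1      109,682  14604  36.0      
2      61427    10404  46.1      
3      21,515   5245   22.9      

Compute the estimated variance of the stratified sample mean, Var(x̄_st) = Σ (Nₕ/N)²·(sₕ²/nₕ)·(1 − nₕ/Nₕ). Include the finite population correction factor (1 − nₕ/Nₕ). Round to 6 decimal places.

0.043140

N = 192624; Wₕ = Nₕ/N.
batch 1: (109682/192624)²·36.0²/14604·(1 − 14604/109682) = 0.024941799
batch 2: (61427/192624)²·46.1²/10404·(1 − 10404/61427) = 0.017254644
batch 3: (21515/192624)²·22.9²/5245·(1 − 5245/21515) = 0.000943265
Sum = 0.043139708 → 0.043140.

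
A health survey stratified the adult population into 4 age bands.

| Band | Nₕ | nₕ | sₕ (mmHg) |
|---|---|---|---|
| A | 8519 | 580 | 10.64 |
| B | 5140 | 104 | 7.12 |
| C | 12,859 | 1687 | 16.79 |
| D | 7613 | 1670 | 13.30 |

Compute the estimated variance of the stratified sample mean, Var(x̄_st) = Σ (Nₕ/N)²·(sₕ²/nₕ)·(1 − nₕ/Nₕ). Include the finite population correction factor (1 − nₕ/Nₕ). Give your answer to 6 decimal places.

N = 34131; Wₕ = Nₕ/N.
band A: (8519/34131)²·10.64²/580·(1 − 580/8519) = 0.011332133
band B: (5140/34131)²·7.12²/104·(1 − 104/5140) = 0.010831222
band C: (12859/34131)²·16.79²/1687·(1 − 1687/12859) = 0.020607552
band D: (7613/34131)²·13.30²/1670·(1 − 1670/7613) = 0.004113868
Sum = 0.046884775 → 0.046885.

0.046885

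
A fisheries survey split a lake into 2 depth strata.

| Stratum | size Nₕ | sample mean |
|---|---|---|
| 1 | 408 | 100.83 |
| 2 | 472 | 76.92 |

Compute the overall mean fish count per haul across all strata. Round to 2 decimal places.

N = 880; weights Wₕ = Nₕ/N = (0.4636, 0.5364).
x̄_st = Σ Wₕ·x̄ₕ = 0.4636·100.83 + 0.5364·76.92 ≈ 88.0055...
→ 88.01.

88.01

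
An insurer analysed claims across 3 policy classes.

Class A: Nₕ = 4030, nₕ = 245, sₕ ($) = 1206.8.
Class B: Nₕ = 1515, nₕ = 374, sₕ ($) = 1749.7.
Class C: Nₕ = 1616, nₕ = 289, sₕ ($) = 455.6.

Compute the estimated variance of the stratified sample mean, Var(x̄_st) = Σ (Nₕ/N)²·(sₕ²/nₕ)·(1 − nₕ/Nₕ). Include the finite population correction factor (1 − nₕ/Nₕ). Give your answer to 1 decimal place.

2074.2

N = 7161. Term for each stratum: Wₕ²sₕ²/nₕ·(1−nₕ/Nₕ).
Var(x̄_st) = 1768.1866 + 275.9348 + 30.0355 = 2074.1569 → 2074.2.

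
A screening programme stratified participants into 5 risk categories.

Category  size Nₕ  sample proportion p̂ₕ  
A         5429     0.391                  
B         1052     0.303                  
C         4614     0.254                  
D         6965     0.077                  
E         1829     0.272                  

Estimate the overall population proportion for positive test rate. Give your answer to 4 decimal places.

Wₕ = Nₕ/N with N = 19889: 0.2730, 0.0529, 0.2320, 0.3502, 0.0920.
p̂_st = 0.2730·0.391 + 0.0529·0.303 + 0.2320·0.254 + 0.3502·0.077 + 0.0920·0.272 ≈ 0.233659... → 0.2337.

0.2337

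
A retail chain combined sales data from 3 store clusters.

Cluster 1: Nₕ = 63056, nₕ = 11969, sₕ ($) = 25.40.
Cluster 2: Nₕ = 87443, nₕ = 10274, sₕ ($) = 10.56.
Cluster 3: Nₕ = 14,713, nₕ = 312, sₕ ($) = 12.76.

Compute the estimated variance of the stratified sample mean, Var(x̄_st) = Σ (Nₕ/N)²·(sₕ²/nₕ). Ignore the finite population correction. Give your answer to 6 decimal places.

0.015031

N = 165212; Wₕ = Nₕ/N.
cluster 1: (63056/165212)²·25.40²/11969 = 0.007851981
cluster 2: (87443/165212)²·10.56²/10274 = 0.003040571
cluster 3: (14713/165212)²·12.76²/312 = 0.004138720
Sum = 0.015031272 → 0.015031.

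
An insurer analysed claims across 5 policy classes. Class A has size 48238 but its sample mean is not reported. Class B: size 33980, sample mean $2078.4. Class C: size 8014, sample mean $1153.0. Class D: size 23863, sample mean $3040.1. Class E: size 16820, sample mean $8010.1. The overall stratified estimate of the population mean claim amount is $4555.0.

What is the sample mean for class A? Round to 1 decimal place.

6409.4

N = 48238 + 33980 + 8014 + 23863 + 16820 = 130915.
Overall total = μ·N = 4555.0·130915 = 596317825.
Subtract the known strata: 33980·2078.4 + 8014·1153.0 + 23863·3040.1 + 16820·8010.1 = 287139962.3.
Remaining total for class A: 596317825 − 287139962.3 = 309177862.7.
Divide by its size: 309177862.7 / 48238 = 6409.425... → 6409.4.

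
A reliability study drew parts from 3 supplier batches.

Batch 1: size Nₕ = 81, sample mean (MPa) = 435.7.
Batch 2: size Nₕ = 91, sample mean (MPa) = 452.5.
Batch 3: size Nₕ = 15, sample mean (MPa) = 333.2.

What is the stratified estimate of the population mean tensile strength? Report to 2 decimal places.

435.65

x̄_st = (Σ Nₕx̄ₕ) / (Σ Nₕ) = (81·435.7 + 91·452.5 + 15·333.2) / 187
= 81467.2 / 187 = 435.6535... → 435.65.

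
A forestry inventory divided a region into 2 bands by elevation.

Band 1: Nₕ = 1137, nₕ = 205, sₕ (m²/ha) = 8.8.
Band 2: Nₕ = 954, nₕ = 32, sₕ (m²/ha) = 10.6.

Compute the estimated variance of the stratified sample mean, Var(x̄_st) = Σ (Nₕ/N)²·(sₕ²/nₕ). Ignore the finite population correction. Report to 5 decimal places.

N = 2091; Wₕ = Nₕ/N.
band 1: (1137/2091)²·8.8²/205 = 0.11169259
band 2: (954/2091)²·10.6²/32 = 0.73088733
Sum = 0.84257992 → 0.84258.

0.84258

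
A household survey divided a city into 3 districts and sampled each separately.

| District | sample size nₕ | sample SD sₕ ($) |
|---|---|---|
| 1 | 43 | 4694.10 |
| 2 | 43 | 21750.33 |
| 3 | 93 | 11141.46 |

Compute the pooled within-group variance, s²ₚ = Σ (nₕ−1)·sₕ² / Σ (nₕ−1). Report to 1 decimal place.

1: (43−1)·4694.10² = 42·22034574.81 = 925452142.02
2: (43−1)·21750.33² = 42·473076855.1089 = 19869227914.5738
3: (93−1)·11141.46² = 92·124132130.9316 = 11420156045.7072
Numerator = 32214836102.301; denominator = Σ(nₕ−1) = 176.
s²ₚ = 32214836102.301/176 = 183038841.490... → 183038841.5.

183038841.5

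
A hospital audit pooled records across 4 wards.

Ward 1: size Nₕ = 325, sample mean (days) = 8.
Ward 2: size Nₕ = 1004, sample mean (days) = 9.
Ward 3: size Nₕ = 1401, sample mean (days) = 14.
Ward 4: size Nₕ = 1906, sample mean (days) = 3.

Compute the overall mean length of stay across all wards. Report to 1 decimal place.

N = 325 + 1004 + 1401 + 1906 = 4636.
Overall mean = Σ (Nₕ/N)·x̄ₕ — weight by population share, not a simple average.
Σ Nₕx̄ₕ = 325·8 + 1004·9 + 1401·14 + 1906·3 = 2600 + 9036 + 19614 + 5718 = 36968.
Divide by N: 36968 / 4636 = 7.974... → 8.0.

8.0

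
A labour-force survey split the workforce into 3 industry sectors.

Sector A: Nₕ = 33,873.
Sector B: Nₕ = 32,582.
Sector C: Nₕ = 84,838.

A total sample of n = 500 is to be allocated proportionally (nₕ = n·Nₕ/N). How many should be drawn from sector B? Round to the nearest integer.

108

N = 33873 + 32582 + 84838 = 151293.
n_B = 500·32582/151293 = 107.678... → 108.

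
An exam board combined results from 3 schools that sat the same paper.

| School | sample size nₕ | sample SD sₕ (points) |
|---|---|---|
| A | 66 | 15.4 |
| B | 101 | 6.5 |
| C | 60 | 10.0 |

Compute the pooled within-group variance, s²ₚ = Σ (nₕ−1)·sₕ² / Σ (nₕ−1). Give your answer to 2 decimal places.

Degrees of freedom: 65 + 100 + 59 = 224.
Σ(nₕ−1)sₕ² = 65·237.16 + 100·42.25 + 59·100 = 25540.4.
s²ₚ = 25540.4 / 224 = 114.0196... → 114.02.

114.02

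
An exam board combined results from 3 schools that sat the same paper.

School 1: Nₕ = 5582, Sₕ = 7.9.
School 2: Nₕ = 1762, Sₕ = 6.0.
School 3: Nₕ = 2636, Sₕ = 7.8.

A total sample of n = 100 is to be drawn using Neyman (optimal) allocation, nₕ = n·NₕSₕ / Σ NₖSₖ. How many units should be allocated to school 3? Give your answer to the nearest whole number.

Σ NₕSₕ = 5582·7.9 + 1762·6.0 + 2636·7.8 = 75230.6.
Share for 3: 20560.8/75230.6 = 0.27330.
n_3 = 100 × 0.27330 = 27.330... → 27.

27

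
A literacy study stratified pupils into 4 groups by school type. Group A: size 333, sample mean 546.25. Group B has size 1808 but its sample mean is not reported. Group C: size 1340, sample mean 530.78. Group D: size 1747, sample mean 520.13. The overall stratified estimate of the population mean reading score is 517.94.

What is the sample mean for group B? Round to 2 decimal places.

501.09

N = 333 + 1808 + 1340 + 1747 = 5228.
Overall total = μ·N = 517.94·5228 = 2707790.32.
Subtract the known strata: 333·546.25 + 1340·530.78 + 1747·520.13 = 1801813.56.
Remaining total for group B: 2707790.32 − 1801813.56 = 905976.76.
Divide by its size: 905976.76 / 1808 = 501.0933... → 501.09.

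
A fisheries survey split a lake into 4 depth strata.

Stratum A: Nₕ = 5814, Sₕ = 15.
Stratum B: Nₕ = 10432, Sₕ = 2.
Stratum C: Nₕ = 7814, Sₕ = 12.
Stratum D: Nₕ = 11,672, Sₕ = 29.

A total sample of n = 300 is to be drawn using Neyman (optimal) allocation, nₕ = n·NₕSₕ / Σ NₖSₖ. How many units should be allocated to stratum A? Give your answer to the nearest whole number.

A: NₕSₕ = 5814·15 = 87210
B: NₕSₕ = 10432·2 = 20864
C: NₕSₕ = 7814·12 = 93768
D: NₕSₕ = 11672·29 = 338488
Σ NₕSₕ = 540330.
n_A = 300·87210/540330 = 48.420... → 48.

48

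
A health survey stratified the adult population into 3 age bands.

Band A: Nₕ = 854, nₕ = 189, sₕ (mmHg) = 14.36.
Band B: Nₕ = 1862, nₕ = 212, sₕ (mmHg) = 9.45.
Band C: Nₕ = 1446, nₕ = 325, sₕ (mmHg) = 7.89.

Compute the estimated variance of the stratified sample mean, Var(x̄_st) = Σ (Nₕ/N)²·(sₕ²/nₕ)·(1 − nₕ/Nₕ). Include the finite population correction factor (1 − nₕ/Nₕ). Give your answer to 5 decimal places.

N = 4162. Term for each stratum: Wₕ²sₕ²/nₕ·(1−nₕ/Nₕ).
Var(x̄_st) = 0.03577029 + 0.07471146 + 0.01792423 = 0.12840597 → 0.12841.

0.12841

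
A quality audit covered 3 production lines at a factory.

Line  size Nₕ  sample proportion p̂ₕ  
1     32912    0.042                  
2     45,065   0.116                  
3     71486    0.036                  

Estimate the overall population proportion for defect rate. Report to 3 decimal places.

N = 32912 + 45065 + 71486 = 149463.
Overall proportion = Σ (Nₕ/N)·p̂ₕ.
Σ Nₕp̂ₕ = 1382.304 + 5227.54 + 2573.496 = 9183.34.
9183.34 / 149463 = 0.06144... → 0.061.

0.061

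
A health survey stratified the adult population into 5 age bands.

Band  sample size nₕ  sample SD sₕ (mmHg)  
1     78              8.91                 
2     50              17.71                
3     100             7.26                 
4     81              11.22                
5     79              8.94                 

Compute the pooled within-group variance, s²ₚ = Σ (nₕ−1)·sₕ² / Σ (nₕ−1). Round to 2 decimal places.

112.28

1: (78−1)·8.91² = 77·79.3881 = 6112.8837
2: (50−1)·17.71² = 49·313.6441 = 15368.5609
3: (100−1)·7.26² = 99·52.7076 = 5218.0524
4: (81−1)·11.22² = 80·125.8884 = 10071.072
5: (79−1)·8.94² = 78·79.9236 = 6234.0408
Numerator = 43004.6098; denominator = Σ(nₕ−1) = 383.
s²ₚ = 43004.6098/383 = 112.2836... → 112.28.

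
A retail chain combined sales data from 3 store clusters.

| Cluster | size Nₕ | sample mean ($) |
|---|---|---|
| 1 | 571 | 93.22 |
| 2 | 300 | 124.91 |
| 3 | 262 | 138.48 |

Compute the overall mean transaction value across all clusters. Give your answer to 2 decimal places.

112.08

N = 1133; weights Wₕ = Nₕ/N = (0.5040, 0.2648, 0.2312).
x̄_st = Σ Wₕ·x̄ₕ = 0.5040·93.22 + 0.2648·124.91 + 0.2312·138.48 ≈ 112.0771...
→ 112.08.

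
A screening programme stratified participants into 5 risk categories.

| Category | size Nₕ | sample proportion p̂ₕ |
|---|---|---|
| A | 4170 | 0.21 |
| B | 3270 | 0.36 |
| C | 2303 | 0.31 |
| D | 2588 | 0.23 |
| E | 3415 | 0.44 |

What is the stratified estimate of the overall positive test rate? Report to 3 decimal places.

0.309

N = 4170 + 3270 + 2303 + 2588 + 3415 = 15746.
Overall proportion = Σ (Nₕ/N)·p̂ₕ.
Σ Nₕp̂ₕ = 875.7 + 1177.2 + 713.93 + 595.24 + 1502.6 = 4864.67.
4864.67 / 15746 = 0.30895... → 0.309.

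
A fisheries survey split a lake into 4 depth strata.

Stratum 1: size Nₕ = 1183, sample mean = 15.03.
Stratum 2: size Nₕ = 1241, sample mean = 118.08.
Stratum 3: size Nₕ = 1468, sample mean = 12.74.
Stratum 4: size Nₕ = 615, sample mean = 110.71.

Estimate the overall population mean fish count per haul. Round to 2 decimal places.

N = 1183 + 1241 + 1468 + 615 = 4507.
Weight each subgroup mean by Nₕ/N and sum.
Σ Nₕx̄ₕ = 1183·15.03 + 1241·118.08 + 1468·12.74 + 615·110.71 = 17780.49 + 146537.28 + 18702.32 + 68086.65 = 251106.74.
Divide by N: 251106.74 / 4507 = 55.7148... → 55.71.

55.71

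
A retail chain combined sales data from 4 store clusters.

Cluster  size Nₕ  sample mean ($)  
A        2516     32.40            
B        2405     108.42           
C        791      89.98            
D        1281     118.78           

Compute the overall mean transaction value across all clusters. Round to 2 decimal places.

80.88

N = 2516 + 2405 + 791 + 1281 = 6993.
Overall mean = Σ (Nₕ/N)·x̄ₕ — weight by population share, not a simple average.
Σ Nₕx̄ₕ = 2516·32.40 + 2405·108.42 + 791·89.98 + 1281·118.78 = 81518.4 + 260750.1 + 71174.18 + 152157.18 = 565599.86.
Divide by N: 565599.86 / 6993 = 80.8809... → 80.88.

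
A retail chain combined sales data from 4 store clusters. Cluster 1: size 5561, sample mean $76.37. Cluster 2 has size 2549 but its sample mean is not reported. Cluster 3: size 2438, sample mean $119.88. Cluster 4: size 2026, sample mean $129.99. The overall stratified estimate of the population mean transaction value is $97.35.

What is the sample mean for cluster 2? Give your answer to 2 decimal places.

Σ Nₕx̄ₕ = N·μ, so 2549·x̄_2 = 12574·97.35 − (5561·76.37 + 2438·119.88 + 2026·129.99).
= 1224078.9 − 980320.75 = 243758.15.
x̄_2 = 243758.15 / 2549 = 95.6289... → 95.63.

95.63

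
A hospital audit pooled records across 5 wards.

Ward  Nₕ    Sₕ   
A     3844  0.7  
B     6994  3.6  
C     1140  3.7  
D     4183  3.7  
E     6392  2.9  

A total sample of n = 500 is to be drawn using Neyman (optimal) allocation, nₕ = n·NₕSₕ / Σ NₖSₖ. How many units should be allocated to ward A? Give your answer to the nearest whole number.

20

Σ NₕSₕ = 3844·0.7 + 6994·3.6 + 1140·3.7 + 4183·3.7 + 6392·2.9 = 66101.1.
Share for A: 2690.8/66101.1 = 0.04071.
n_A = 500 × 0.04071 = 20.354... → 20.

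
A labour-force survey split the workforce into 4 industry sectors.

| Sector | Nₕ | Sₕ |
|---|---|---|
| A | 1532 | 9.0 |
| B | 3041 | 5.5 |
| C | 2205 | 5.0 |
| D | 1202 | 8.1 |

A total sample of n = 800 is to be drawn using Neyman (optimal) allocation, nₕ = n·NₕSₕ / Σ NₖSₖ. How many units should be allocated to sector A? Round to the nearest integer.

Σ NₕSₕ = 1532·9.0 + 3041·5.5 + 2205·5.0 + 1202·8.1 = 51274.7.
Share for A: 13788/51274.7 = 0.26890.
n_A = 800 × 0.26890 = 215.124... → 215.

215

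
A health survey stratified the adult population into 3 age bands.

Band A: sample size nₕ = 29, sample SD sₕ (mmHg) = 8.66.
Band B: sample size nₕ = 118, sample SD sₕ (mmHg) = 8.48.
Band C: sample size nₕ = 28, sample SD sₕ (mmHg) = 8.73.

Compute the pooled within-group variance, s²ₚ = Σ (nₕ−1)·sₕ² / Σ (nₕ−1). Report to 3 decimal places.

73.088

Degrees of freedom: 28 + 117 + 27 = 172.
Σ(nₕ−1)sₕ² = 28·74.9956 + 117·71.9104 + 27·76.2129 = 12571.1419.
s²ₚ = 12571.1419 / 172 = 73.08803... → 73.088.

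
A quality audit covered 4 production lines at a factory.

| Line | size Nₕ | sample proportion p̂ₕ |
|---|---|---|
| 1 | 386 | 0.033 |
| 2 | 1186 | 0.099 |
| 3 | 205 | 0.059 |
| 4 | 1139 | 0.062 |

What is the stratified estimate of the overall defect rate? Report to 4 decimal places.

0.0730

N = 386 + 1186 + 205 + 1139 = 2916.
Overall proportion = Σ (Nₕ/N)·p̂ₕ.
Σ Nₕp̂ₕ = 12.738 + 117.414 + 12.095 + 70.618 = 212.865.
212.865 / 2916 = 0.072999... → 0.0730.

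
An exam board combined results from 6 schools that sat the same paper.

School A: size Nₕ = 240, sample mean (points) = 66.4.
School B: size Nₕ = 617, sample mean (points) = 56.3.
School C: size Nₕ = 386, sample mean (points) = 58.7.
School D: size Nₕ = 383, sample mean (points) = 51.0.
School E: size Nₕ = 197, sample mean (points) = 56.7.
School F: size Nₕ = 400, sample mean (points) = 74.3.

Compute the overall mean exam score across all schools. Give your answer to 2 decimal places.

x̄_st = (Σ Nₕx̄ₕ) / (Σ Nₕ) = (240·66.4 + 617·56.3 + 386·58.7 + 383·51.0 + 197·56.7 + 400·74.3) / 2223
= 133754.2 / 2223 = 60.1683... → 60.17.

60.17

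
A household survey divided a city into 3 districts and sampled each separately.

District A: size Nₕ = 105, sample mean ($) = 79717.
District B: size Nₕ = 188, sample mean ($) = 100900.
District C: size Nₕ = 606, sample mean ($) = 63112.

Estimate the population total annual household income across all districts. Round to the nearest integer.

65585357

A: 105·79717 = 8370285
B: 188·100900 = 18969200
C: 606·63112 = 38245872
τ̂ = Σ Nₕx̄ₕ = 65585357.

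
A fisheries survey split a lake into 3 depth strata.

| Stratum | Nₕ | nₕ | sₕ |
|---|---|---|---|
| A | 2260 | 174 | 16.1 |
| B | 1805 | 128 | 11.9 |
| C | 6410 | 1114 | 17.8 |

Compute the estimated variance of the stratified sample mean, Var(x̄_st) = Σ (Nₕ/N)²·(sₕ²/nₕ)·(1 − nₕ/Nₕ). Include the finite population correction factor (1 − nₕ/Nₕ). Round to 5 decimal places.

N = 10475. Term for each stratum: Wₕ²sₕ²/nₕ·(1−nₕ/Nₕ).
Var(x̄_st) = 0.06400548 + 0.03052011 + 0.08799394 = 0.18251954 → 0.18252.

0.18252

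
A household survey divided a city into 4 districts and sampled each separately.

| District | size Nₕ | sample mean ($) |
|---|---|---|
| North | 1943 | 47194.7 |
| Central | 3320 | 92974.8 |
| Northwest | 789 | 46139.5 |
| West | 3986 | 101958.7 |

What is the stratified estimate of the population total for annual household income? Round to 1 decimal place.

North: 1943·47194.7 = 91699302.1
Central: 3320·92974.8 = 308676336
Northwest: 789·46139.5 = 36404065.5
West: 3986·101958.7 = 406407378.2
τ̂ = Σ Nₕx̄ₕ = 843187081.8.

843187081.8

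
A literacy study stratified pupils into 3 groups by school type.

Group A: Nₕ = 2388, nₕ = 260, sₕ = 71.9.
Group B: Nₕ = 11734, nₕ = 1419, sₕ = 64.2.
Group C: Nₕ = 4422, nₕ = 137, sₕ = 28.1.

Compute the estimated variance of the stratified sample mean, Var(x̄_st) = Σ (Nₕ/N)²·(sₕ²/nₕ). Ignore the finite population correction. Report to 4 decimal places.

1.8204

N = 18544; Wₕ = Nₕ/N.
group A: (2388/18544)²·71.9²/260 = 0.3297207
group B: (11734/18544)²·64.2²/1419 = 1.1629820
group C: (4422/18544)²·28.1²/137 = 0.3277349
Sum = 1.8204376 → 1.8204.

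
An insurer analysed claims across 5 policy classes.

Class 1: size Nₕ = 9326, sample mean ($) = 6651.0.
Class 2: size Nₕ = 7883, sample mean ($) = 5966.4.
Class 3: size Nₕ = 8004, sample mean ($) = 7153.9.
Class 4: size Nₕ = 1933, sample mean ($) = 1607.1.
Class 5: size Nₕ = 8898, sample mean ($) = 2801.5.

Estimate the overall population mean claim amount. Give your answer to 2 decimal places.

5392.14

N = 9326 + 7883 + 8004 + 1933 + 8898 = 36044.
Weight each subgroup mean by Nₕ/N and sum.
Σ Nₕx̄ₕ = 9326·6651.0 + 7883·5966.4 + 8004·7153.9 + 1933·1607.1 + 8898·2801.5 = 62027226 + 47033131.2 + 57259815.6 + 3106524.3 + 24927747 = 194354444.1.
Divide by N: 194354444.1 / 36044 = 5392.1442... → 5392.14.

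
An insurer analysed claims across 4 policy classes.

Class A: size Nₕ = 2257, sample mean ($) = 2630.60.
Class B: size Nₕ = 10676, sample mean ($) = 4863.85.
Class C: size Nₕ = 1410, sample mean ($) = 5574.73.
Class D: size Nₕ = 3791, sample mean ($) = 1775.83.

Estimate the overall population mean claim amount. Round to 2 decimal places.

3995.60

N = 18134; weights Wₕ = Nₕ/N = (0.1245, 0.5887, 0.0778, 0.2091).
x̄_st = Σ Wₕ·x̄ₕ = 0.1245·2630.60 + 0.5887·4863.85 + 0.0778·5574.73 + 0.2091·1775.83 ≈ 3995.6032...
→ 3995.60.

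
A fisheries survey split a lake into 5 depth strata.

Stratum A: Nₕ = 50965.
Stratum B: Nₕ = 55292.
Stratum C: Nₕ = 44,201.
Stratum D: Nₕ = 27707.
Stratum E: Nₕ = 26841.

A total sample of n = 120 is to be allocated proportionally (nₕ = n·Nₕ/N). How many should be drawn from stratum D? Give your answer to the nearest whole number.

16

N = 50965 + 55292 + 44201 + 27707 + 26841 = 205006.
n_D = 120·27707/205006 = 16.218... → 16.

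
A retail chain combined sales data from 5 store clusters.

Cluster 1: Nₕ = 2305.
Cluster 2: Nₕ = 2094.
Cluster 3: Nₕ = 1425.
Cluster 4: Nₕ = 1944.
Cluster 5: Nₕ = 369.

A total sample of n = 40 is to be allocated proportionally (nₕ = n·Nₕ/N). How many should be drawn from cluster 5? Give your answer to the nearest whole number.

N = 2305 + 2094 + 1425 + 1944 + 369 = 8137.
n_5 = 40·369/8137 = 1.814... → 2.

2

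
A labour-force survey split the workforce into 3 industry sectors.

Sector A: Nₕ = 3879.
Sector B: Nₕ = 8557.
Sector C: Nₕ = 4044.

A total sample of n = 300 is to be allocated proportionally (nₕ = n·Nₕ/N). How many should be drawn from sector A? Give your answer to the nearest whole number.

Share of sector A = 3879/16480 = 0.23538.
Allocate 300 × 0.23538 = 70.613... → 71.

71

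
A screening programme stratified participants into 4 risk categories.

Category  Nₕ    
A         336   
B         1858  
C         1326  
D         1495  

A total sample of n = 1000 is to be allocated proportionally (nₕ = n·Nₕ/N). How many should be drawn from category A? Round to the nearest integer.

67

Share of category A = 336/5015 = 0.06700.
Allocate 1000 × 0.06700 = 66.999... → 67.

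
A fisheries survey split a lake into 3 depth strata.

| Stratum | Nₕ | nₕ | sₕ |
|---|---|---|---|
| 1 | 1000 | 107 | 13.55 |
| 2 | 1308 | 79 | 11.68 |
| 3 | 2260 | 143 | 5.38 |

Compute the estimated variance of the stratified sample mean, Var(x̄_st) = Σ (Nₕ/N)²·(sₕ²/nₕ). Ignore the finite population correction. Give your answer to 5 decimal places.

0.27336

N = 4568; Wₕ = Nₕ/N.
stratum 1: (1000/4568)²·13.55²/107 = 0.08223233
stratum 2: (1308/4568)²·11.68²/79 = 0.14158651
stratum 3: (2260/4568)²·5.38²/143 = 0.04954424
Sum = 0.27336309 → 0.27336.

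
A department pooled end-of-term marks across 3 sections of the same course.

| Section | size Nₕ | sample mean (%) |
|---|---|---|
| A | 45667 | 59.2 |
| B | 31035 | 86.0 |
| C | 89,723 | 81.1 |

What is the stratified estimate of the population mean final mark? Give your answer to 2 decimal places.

76.00

x̄_st = (Σ Nₕx̄ₕ) / (Σ Nₕ) = (45667·59.2 + 31035·86.0 + 89723·81.1) / 166425
= 12649031.7 / 166425 = 76.0044... → 76.00.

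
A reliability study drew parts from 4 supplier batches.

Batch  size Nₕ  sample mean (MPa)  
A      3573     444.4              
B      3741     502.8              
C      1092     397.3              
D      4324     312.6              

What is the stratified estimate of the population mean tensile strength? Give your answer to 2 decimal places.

412.75

x̄_st = (Σ Nₕx̄ₕ) / (Σ Nₕ) = (3573·444.4 + 3741·502.8 + 1092·397.3 + 4324·312.6) / 12730
= 5254350 / 12730 = 412.7533... → 412.75.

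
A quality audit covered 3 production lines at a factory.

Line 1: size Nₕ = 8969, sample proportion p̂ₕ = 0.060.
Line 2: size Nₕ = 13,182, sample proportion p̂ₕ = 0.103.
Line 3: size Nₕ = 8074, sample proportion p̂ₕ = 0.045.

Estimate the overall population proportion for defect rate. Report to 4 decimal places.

0.0747

Wₕ = Nₕ/N with N = 30225: 0.2967, 0.4361, 0.2671.
p̂_st = 0.2967·0.060 + 0.4361·0.103 + 0.2671·0.045 ≈ 0.074747... → 0.0747.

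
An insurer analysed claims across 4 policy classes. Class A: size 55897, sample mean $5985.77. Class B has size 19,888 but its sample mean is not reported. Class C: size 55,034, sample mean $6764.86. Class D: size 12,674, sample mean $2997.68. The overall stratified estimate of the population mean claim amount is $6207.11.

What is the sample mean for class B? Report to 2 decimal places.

7331.07

N = 55897 + 19888 + 55034 + 12674 = 143493.
Overall total = μ·N = 6207.11·143493 = 890676835.23.
Subtract the known strata: 55897·5985.77 + 55034·6764.86 + 12674·2997.68 = 744876487.25.
Remaining total for class B: 890676835.23 − 744876487.25 = 145800347.98.
Divide by its size: 145800347.98 / 19888 = 7331.0714... → 7331.07.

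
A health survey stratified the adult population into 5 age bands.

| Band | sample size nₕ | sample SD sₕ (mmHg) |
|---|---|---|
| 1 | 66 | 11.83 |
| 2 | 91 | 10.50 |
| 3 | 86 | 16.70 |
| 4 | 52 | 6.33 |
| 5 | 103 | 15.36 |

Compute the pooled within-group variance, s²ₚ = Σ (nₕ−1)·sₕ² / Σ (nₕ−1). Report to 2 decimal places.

175.15

Degrees of freedom: 65 + 90 + 85 + 51 + 102 = 393.
Σ(nₕ−1)sₕ² = 65·139.9489 + 90·110.25 + 85·278.89 + 51·40.0689 + 102·235.9296 = 68833.1616.
s²ₚ = 68833.1616 / 393 = 175.1480... → 175.15.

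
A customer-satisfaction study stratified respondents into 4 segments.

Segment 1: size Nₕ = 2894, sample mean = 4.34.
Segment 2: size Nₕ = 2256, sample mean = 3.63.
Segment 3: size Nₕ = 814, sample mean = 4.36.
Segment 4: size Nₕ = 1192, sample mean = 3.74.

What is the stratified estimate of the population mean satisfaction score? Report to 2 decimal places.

4.02

N = 7156; weights Wₕ = Nₕ/N = (0.4044, 0.3153, 0.1138, 0.1666).
x̄_st = Σ Wₕ·x̄ₕ = 0.4044·4.34 + 0.3153·3.63 + 0.1138·4.36 + 0.1666·3.74 ≈ 4.0185...
→ 4.02.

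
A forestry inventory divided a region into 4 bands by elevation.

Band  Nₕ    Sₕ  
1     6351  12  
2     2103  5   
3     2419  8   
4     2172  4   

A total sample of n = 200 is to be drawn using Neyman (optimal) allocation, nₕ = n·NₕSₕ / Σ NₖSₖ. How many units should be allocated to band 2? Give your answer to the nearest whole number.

18

Σ NₕSₕ = 6351·12 + 2103·5 + 2419·8 + 2172·4 = 114767.
Share for 2: 10515/114767 = 0.09162.
n_2 = 200 × 0.09162 = 18.324... → 18.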